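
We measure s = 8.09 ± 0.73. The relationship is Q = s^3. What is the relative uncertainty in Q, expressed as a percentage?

Q ∝ s^3, so δQ/Q = |3| · δs/s = 3 × 0.0902 = 0.271.

27.1%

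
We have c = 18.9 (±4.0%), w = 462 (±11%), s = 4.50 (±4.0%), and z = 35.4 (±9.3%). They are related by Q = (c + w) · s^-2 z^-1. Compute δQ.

0.109

Let u = c + w = 481. δu = √(δc² + δw²) = √(0.572 + 2580) = 50.8, so δu/u = 0.106.
Q is then a monomial in u, s, z:
δQ/Q = √((δu/u)² + (-2·δs/s)² + (-1·δz/z)²) = √(0.0112 + 0.00640 + 0.00865) = 0.162
Q = 0.671, so δQ = 0.162 × 0.671 = 0.109.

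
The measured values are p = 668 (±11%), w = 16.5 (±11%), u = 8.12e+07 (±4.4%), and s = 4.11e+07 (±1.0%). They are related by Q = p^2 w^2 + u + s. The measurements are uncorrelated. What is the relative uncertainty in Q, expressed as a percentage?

15.6%

Let h = p^2·w^2 = 1.21e+08. δh/h = √((2·δp/p)² + (2·δw/w)²) = √(0.0484 + 0.0484) = 0.311, so δh = 3.78e+07.
Q = h + u + s: δQ = √(δh² + δu² + δs²) = √(1.43e+15 + 1.28e+13 + 1.69e+11) = 3.8e+07
Q = 2.44e+08, so δQ/Q = 3.8e+07/2.44e+08 = 0.156.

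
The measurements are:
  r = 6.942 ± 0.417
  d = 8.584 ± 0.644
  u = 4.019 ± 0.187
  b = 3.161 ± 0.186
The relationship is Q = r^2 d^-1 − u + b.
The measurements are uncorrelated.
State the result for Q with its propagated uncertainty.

Let p = r^2·d^-1 = 5.614. δp/p = √((2·δr/r)² + (-1·δd/d)²) = √(0.0144 + 0.00563) = 0.142, so δp = 0.795.
Q = p − u + b: δQ = √(δp² + δu² + δb²) = √(0.632 + 0.0350 + 0.0346) = 0.838
Q = 4.756.

4.756 ± 0.838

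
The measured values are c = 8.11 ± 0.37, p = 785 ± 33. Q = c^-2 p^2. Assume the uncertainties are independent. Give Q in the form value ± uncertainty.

9370 ± 1160

Each factor contributes (exponent × relative error)² to (δQ/Q)²:
  (-2·δc/c)² = (-2×0.0456)² = 0.00833;  (2·δp/p)² = (2×0.0420)² = 0.00707
δQ/Q = √(0.0154) = 0.124
Q = 9370, so δQ = 0.124 × 9370 = 1160.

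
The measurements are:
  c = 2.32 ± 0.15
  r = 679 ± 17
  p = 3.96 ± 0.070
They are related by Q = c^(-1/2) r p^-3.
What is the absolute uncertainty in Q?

Each factor contributes (exponent × relative error)² to (δQ/Q)²:
  (−½·δc/c)² = (-0.5×0.0647)² = 0.00105;  (1·δr/r)² = (1×0.0250)² = 0.000627;  (-3·δp/p)² = (-3×0.0177)² = 0.00281
δQ/Q = √(0.00448) = 0.0670
Q = 7.18, so δQ = 0.0670 × 7.18 = 0.481.

0.481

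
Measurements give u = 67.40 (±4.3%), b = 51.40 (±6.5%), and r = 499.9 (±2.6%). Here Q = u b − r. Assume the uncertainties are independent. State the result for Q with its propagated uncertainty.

Let p = u·b = 3464. δp/p = √((1·δu/u)² + (1·δb/b)²) = √(0.00185 + 0.00423) = 0.0779, so δp = 270.
Q = p − r: δQ = √(δp² + δr²) = √(72900 + 169) = 270
Q = 2964.

2964 ± 270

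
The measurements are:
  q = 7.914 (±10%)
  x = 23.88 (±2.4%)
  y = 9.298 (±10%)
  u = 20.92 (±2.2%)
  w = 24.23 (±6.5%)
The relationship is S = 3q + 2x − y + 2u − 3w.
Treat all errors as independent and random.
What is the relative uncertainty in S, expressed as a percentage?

17.8%

Sums and differences: (δS)² = Σ (cᵢ δxᵢ)².
  (3·δq)² = 5.64;  (2·δx)² = 1.31;  (δy)² = 0.865;  (2·δu)² = 0.847;  (3·δw)² = 22.3
δS = √(31.0) = 5.57
S = 31.35, so δS/S = 5.57/31.35 = 0.178.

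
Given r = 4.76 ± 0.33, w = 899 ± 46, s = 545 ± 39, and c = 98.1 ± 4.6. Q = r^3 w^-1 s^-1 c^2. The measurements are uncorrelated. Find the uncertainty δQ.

Relative error in a monomial: (δQ/Q)² = Σ (nᵢ · δxᵢ/xᵢ)².
  (3·δr/r)² = (3×0.0693)² = 0.0433;  (-1·δw/w)² = (-1×0.0512)² = 0.00262;  (-1·δs/s)² = (-1×0.0716)² = 0.00512;  (2·δc/c)² = (2×0.0469)² = 0.00880
δQ/Q = √(0.0598) = 0.245
Q = 2.12, so δQ = 0.245 × 2.12 = 0.518.

0.518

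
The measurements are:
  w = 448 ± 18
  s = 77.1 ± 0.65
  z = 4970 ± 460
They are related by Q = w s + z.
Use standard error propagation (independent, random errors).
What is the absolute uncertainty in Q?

Let p = w·s = 34500. δp/p = √((1·δw/w)² + (1·δs/s)²) = √(0.00161 + 7.11e-05) = 0.0411, so δp = 1420.
Q = p + z: δQ = √(δp² + δz²) = √(2.01e+06 + 2.12e+05) = 1490

1490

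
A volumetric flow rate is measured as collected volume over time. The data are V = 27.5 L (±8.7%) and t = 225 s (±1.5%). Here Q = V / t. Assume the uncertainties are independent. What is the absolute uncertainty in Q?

0.0108 L/s

Each factor contributes (exponent × relative error)² to (δQ/Q)²:
  (1·δV/V)² = (1×0.0870)² = 0.00757;  (-1·δt/t)² = (-1×0.0150)² = 0.000225
δQ/Q = √(0.00779) = 0.0883
Q = 0.122 L/s, so δQ = 0.0883 × 0.122 = 0.0108 L/s.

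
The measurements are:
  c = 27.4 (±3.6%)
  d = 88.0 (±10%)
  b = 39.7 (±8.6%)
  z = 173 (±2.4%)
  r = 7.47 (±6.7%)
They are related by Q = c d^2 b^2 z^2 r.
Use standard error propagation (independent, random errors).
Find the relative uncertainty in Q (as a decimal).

Each factor contributes (exponent × relative error)² to (δQ/Q)²:
  (1·δc/c)² = (1×0.0360)² = 0.00130;  (2·δd/d)² = (2×0.100)² = 0.0400;  (2·δb/b)² = (2×0.0860)² = 0.0296;  (2·δz/z)² = (2×0.0240)² = 0.00230;  (1·δr/r)² = (1×0.0670)² = 0.00449
δQ/Q = √(0.0777) = 0.279

0.279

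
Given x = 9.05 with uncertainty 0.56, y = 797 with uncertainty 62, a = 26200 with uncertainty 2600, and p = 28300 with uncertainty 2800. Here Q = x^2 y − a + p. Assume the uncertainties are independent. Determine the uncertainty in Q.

10300

Let w = x^2·y = 65300. δw/w = √((2·δx/x)² + (1·δy/y)²) = √(0.0153 + 0.00605) = 0.146, so δw = 9540.
Q = w − a + p: δQ = √(δw² + δa² + δp²) = √(9.1e+07 + 6.76e+06 + 7.84e+06) = 10300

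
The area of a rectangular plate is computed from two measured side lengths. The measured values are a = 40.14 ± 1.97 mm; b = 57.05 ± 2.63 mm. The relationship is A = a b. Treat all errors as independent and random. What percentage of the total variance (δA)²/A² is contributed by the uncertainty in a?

(δA/A)² = (1·δa/a)² + (1·δb/b)²
  a term: (1×0.0491)² = 0.00241
  b term: (1×0.0461)² = 0.00213
Total = 0.00453. Share from a = 0.00241/0.00453 = 0.531.

53.1%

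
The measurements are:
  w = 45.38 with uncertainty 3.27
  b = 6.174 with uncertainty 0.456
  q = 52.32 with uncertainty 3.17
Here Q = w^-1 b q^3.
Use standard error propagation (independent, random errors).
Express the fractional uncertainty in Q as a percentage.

20.9%

For a monomial Q ∝ w^-1, b, q^3, fractional errors add in quadrature:
  (-1·δw/w)² = (-1×0.0721)² = 0.00519;  (1·δb/b)² = (1×0.0739)² = 0.00546;  (3·δq/q)² = (3×0.0606)² = 0.0330
δQ/Q = √(0.0437) = 0.209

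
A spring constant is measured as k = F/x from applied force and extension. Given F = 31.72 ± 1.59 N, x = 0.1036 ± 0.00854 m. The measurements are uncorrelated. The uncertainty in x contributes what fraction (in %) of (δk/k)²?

73.0%

(δk/k)² = (1·δF/F)² + (-1·δx/x)²
  F term: (1×0.0501)² = 0.00251
  x term: (-1×0.0824)² = 0.00680
Total = 0.00931. Share from x = 0.00680/0.00931 = 0.730.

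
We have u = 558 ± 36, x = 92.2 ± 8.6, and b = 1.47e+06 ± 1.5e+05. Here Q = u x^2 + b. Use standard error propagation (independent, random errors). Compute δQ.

9.48e+05

Let p = u·x^2 = 4.74e+06. δp/p = √((1·δu/u)² + (2·δx/x)²) = √(0.00416 + 0.0348) = 0.197, so δp = 9.36e+05.
Q = p + b: δQ = √(δp² + δb²) = √(8.77e+11 + 2.25e+10) = 9.48e+05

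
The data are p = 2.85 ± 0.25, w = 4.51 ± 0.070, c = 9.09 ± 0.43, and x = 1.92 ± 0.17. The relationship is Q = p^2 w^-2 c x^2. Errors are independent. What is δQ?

Q is a product of powers, so relative uncertainties combine in quadrature:
  (2·δp/p)² = (2×0.0877)² = 0.0308;  (-2·δw/w)² = (-2×0.0155)² = 0.000964;  (1·δc/c)² = (1×0.0473)² = 0.00224;  (2·δx/x)² = (2×0.0885)² = 0.0314
δQ/Q = √(0.0653) = 0.256
Q = 13.4, so δQ = 0.256 × 13.4 = 3.42.

3.42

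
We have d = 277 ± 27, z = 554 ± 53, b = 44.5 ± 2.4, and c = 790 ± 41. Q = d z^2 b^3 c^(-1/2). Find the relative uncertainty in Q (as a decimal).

Q is a product of powers, so relative uncertainties combine in quadrature:
  (1·δd/d)² = (1×0.0975)² = 0.00950;  (2·δz/z)² = (2×0.0957)² = 0.0366;  (3·δb/b)² = (3×0.0539)² = 0.0262;  (−½·δc/c)² = (-0.5×0.0519)² = 0.000673
δQ/Q = √(0.0730) = 0.270

0.270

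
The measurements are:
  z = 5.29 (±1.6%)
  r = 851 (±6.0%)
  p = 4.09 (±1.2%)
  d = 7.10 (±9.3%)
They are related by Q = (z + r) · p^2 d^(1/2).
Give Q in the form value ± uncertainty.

38200 ± 3030

Let u = z + r = 856. δu = √(δz² + δr²) = √(0.00716 + 2610) = 51.1, so δu/u = 0.0596.
Q is then a monomial in u, p, d:
δQ/Q = √((δu/u)² + (2·δp/p)² + (½·δd/d)²) = √(0.00356 + 0.000576 + 0.00216) = 0.0793
Q = 38200, so δQ = 0.0793 × 38200 = 3030.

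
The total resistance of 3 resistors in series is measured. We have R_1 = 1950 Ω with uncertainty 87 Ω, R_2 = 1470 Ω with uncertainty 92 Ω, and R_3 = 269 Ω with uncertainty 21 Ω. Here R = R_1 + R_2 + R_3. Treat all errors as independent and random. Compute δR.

128 Ω

Absolute uncertainties add in quadrature for a linear combination:
  (δR_1)² = 7570;  (δR_2)² = 8460;  (δR_3)² = 441
δR = √(16500) = 128 Ω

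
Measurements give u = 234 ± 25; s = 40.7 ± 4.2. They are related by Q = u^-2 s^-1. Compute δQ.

1.06e-07

Products/powers → add relative errors in quadrature, weighted by exponent:
  (-2·δu/u)² = (-2×0.107)² = 0.0457;  (-1·δs/s)² = (-1×0.103)² = 0.0106
δQ/Q = √(0.0563) = 0.237
Q = 4.49e-07, so δQ = 0.237 × 4.49e-07 = 1.06e-07.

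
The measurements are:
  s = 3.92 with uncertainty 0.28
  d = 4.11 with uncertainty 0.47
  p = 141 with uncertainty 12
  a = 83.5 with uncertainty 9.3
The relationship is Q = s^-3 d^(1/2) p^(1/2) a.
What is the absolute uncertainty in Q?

Since Q is a product/quotient, work with relative uncertainties:
  (-3·δs/s)² = (-3×0.0714)² = 0.0459;  (½·δd/d)² = (0.5×0.114)² = 0.00327;  (½·δp/p)² = (0.5×0.0851)² = 0.00181;  (1·δa/a)² = (1×0.111)² = 0.0124
δQ/Q = √(0.0634) = 0.252
Q = 33.4, so δQ = 0.252 × 33.4 = 8.40.

8.40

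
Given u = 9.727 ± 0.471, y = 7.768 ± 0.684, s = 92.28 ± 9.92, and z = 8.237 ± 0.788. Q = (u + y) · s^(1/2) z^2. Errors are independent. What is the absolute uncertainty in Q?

2330

Let w = u + y = 17.50. δw = √(δu² + δy²) = √(0.222 + 0.468) = 0.830, so δw/w = 0.0475.
Q is then a monomial in w, s, z:
δQ/Q = √((δw/w)² + (½·δs/s)² + (2·δz/z)²) = √(0.00225 + 0.00289 + 0.0366) = 0.204
Q = 11400, so δQ = 0.204 × 11400 = 2330.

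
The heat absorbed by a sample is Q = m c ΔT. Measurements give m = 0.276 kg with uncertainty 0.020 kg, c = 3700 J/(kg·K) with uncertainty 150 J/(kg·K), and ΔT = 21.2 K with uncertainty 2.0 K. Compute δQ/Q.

0.126

Q is a product of powers, so relative uncertainties combine in quadrature:
  (1·δm/m)² = (1×0.0725)² = 0.00525;  (1·δc/c)² = (1×0.0405)² = 0.00164;  (1·δΔT/ΔT)² = (1×0.0943)² = 0.00890
δQ/Q = √(0.0158) = 0.126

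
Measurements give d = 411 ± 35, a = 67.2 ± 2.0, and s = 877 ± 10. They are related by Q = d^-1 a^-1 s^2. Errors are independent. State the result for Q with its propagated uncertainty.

For a monomial Q ∝ d^-1, a^-1, s^2, fractional errors add in quadrature:
  (-1·δd/d)² = (-1×0.0852)² = 0.00725;  (-1·δa/a)² = (-1×0.0298)² = 0.000886;  (2·δs/s)² = (2×0.0114)² = 0.000520
δQ/Q = √(0.00866) = 0.0930
Q = 27.8, so δQ = 0.0930 × 27.8 = 2.59.

27.8 ± 2.59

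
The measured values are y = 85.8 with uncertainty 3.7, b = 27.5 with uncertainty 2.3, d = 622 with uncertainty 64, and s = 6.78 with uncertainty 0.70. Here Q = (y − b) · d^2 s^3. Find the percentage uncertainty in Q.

Let u = y − b = 58.3. δu = √(δy² + δb²) = √(13.7 + 5.29) = 4.36, so δu/u = 0.0747.
Q is then a monomial in u, d, s:
δQ/Q = √((δu/u)² + (2·δd/d)² + (3·δs/s)²) = √(0.00558 + 0.0423 + 0.0959) = 0.379

37.9%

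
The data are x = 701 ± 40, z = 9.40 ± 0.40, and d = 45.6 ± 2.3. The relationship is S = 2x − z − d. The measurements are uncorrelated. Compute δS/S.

0.0594

Absolute uncertainties add in quadrature for a linear combination:
  (2·δx)² = 6400;  (δz)² = 0.160;  (δd)² = 5.29
δS = √(6410) = 80.0
S = 1350, so δS/S = 80.0/1350 = 0.0594.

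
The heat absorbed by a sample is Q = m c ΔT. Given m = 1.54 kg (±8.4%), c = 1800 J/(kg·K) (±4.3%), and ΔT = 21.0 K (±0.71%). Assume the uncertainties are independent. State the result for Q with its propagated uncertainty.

58200 ± 5510 J

Q is a product of powers, so relative uncertainties combine in quadrature:
  (1·δm/m)² = (1×0.0840)² = 0.00706;  (1·δc/c)² = (1×0.0430)² = 0.00185;  (1·δΔT/ΔT)² = (1×0.00710)² = 5.04e-05
δQ/Q = √(0.00896) = 0.0946
Q = 58200 J, so δQ = 0.0946 × 58200 = 5510 J.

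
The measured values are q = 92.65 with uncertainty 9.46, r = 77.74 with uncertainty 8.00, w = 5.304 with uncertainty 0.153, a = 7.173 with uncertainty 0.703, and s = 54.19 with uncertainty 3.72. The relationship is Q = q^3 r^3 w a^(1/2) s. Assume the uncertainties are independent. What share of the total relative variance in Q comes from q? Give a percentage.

(δQ/Q)² = (3·δq/q)² + (3·δr/r)² + (1·δw/w)² + (½·δa/a)² + (1·δs/s)²
  q term: (3×0.102)² = 0.0938
  r term: (3×0.103)² = 0.0953
  w term: (1×0.0288)² = 0.000832
  a term: (0.5×0.0980)² = 0.00240
  s term: (1×0.0686)² = 0.00471
Total = 0.197. Share from q = 0.0938/0.197 = 0.476.

47.6%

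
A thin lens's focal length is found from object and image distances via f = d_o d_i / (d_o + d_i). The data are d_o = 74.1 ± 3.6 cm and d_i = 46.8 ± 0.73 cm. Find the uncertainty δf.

∂f/∂d_o = (d_i/(d_o+d_i))² = 0.150;  ∂f/∂d_i = (d_o/(d_o+d_i))² = 0.376
δf = √((∂f/∂d_o · δd_o)² + (∂f/∂d_i · δd_i)²) = √(0.291 + 0.0752) = 0.605 cm

0.605 cm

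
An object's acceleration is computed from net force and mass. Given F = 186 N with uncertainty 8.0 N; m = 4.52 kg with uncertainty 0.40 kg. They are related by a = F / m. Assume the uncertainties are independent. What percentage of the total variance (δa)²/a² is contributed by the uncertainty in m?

80.9%

(δa/a)² = (1·δF/F)² + (-1·δm/m)²
  F term: (1×0.0430)² = 0.00185
  m term: (-1×0.0885)² = 0.00783
Total = 0.00968. Share from m = 0.00783/0.00968 = 0.809.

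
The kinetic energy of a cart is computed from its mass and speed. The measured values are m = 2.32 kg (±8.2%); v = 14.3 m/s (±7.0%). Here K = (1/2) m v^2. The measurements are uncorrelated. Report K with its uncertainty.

Each factor contributes (exponent × relative error)² to (δK/K)²:
  (1·δm/m)² = (1×0.0820)² = 0.00672;  (2·δv/v)² = (2×0.0700)² = 0.0196
δK/K = √(0.0263) = 0.162
K = 237 J, so δK = 0.162 × 237 = 38.5 J.

237 ± 38.5 J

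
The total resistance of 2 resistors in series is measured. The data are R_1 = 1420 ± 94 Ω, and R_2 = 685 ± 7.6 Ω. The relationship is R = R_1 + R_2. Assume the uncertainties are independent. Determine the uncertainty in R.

Each term contributes (cᵢ δxᵢ)² to (δR)²:
  (δR_1)² = 8840;  (δR_2)² = 57.8
δR = √(8890) = 94.3 Ω

94.3 Ω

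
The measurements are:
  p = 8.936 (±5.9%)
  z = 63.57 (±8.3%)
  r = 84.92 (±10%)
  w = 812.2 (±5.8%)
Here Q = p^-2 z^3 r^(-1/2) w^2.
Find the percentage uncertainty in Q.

30.3%

Each factor contributes (exponent × relative error)² to (δQ/Q)²:
  (-2·δp/p)² = (-2×0.0590)² = 0.0139;  (3·δz/z)² = (3×0.0830)² = 0.0620;  (−½·δr/r)² = (-0.5×0.100)² = 0.00250;  (2·δw/w)² = (2×0.0580)² = 0.0135
δQ/Q = √(0.0919) = 0.303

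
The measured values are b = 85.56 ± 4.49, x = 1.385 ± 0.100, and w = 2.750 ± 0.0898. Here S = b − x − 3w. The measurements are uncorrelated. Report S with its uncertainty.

Each term contributes (cᵢ δxᵢ)² to (δS)²:
  (δb)² = 20.2;  (δx)² = 0.0100;  (3·δw)² = 0.0726
δS = √(20.2) = 4.50
S = 75.92.

75.92 ± 4.50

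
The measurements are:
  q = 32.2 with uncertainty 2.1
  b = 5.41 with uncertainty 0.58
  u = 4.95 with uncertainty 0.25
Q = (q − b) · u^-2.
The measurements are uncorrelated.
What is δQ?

Let w = q − b = 26.8. δw = √(δq² + δb²) = √(4.41 + 0.336) = 2.18, so δw/w = 0.0813.
Q is then a monomial in w, u:
δQ/Q = √((δw/w)² + (-2·δu/u)²) = √(0.00661 + 0.0102) = 0.130
Q = 1.09, so δQ = 0.130 × 1.09 = 0.142.

0.142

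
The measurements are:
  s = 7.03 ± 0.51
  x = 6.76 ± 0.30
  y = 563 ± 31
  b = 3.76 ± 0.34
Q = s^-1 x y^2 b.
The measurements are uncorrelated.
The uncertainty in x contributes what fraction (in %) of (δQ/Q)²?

7.15%

(δQ/Q)² = (-1·δs/s)² + (1·δx/x)² + (2·δy/y)² + (1·δb/b)²
  s term: (-1×0.0725)² = 0.00526
  x term: (1×0.0444)² = 0.00197
  y term: (2×0.0551)² = 0.0121
  b term: (1×0.0904)² = 0.00818
Total = 0.0275. Share from x = 0.00197/0.0275 = 0.0715.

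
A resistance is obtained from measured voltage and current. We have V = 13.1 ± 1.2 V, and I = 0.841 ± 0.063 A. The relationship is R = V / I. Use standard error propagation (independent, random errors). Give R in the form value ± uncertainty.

For a monomial R ∝ V, I^-1, fractional errors add in quadrature:
  (1·δV/V)² = (1×0.0916)² = 0.00839;  (-1·δI/I)² = (-1×0.0749)² = 0.00561
δR/R = √(0.0140) = 0.118
R = 15.6 Ω, so δR = 0.118 × 15.6 = 1.84 Ω.

15.6 ± 1.84 Ω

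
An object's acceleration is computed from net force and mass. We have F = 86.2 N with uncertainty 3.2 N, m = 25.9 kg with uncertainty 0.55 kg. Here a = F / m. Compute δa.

0.142 m/s^2

Products/powers → add relative errors in quadrature, weighted by exponent:
  (1·δF/F)² = (1×0.0371)² = 0.00138;  (-1·δm/m)² = (-1×0.0212)² = 0.000451
δa/a = √(0.00183) = 0.0428
a = 3.33 m/s^2, so δa = 0.0428 × 3.33 = 0.142 m/s^2.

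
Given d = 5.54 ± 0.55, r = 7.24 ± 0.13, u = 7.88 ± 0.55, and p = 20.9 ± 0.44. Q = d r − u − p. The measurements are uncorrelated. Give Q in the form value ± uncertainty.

Let w = d·r = 40.1. δw/w = √((1·δd/d)² + (1·δr/r)²) = √(0.00986 + 0.000322) = 0.101, so δw = 4.05.
Q = w − u − p: δQ = √(δw² + δu² + δp²) = √(16.4 + 0.303 + 0.194) = 4.11
Q = 11.3.

11.3 ± 4.11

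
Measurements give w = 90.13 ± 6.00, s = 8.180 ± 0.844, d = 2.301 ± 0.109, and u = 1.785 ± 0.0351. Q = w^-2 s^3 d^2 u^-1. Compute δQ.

Each factor contributes (exponent × relative error)² to (δQ/Q)²:
  (-2·δw/w)² = (-2×0.0666)² = 0.0177;  (3·δs/s)² = (3×0.103)² = 0.0958;  (2·δd/d)² = (2×0.0474)² = 0.00898;  (-1·δu/u)² = (-1×0.0197)² = 0.000387
δQ/Q = √(0.123) = 0.351
Q = 0.1999, so δQ = 0.351 × 0.1999 = 0.0701.

0.0701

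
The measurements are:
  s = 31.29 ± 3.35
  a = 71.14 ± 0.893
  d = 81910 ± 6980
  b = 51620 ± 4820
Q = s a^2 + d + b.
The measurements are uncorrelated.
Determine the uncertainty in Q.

Let p = s·a^2 = 158400. δp/p = √((1·δs/s)² + (2·δa/a)²) = √(0.0115 + 0.000630) = 0.110, so δp = 17400.
Q = p + d + b: δQ = √(δp² + δd² + δb²) = √(3.03e+08 + 4.87e+07 + 2.32e+07) = 19400

19400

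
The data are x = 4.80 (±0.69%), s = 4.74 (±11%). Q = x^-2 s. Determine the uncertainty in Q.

0.0228

Since Q is a product/quotient, work with relative uncertainties:
  (-2·δx/x)² = (-2×0.00690)² = 0.000190;  (1·δs/s)² = (1×0.110)² = 0.0121
δQ/Q = √(0.0123) = 0.111
Q = 0.206, so δQ = 0.111 × 0.206 = 0.0228.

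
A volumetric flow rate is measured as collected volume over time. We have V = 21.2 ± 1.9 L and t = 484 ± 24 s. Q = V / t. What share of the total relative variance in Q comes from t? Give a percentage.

23.4%

(δQ/Q)² = (1·δV/V)² + (-1·δt/t)²
  V term: (1×0.0896)² = 0.00803
  t term: (-1×0.0496)² = 0.00246
Total = 0.0105. Share from t = 0.00246/0.0105 = 0.234.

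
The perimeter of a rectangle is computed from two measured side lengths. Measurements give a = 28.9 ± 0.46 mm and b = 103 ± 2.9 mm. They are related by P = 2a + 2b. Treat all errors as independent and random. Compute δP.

Absolute uncertainties add in quadrature for a linear combination:
  (2·δa)² = 0.846;  (2·δb)² = 33.6
δP = √(34.5) = 5.87 mm

5.87 mm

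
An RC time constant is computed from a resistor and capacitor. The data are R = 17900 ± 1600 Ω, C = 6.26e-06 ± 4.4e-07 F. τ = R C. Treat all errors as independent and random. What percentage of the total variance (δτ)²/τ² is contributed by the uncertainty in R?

61.8%

(δτ/τ)² = (1·δR/R)² + (1·δC/C)²
  R term: (1×0.0894)² = 0.00799
  C term: (1×0.0703)² = 0.00494
Total = 0.0129. Share from R = 0.00799/0.0129 = 0.618.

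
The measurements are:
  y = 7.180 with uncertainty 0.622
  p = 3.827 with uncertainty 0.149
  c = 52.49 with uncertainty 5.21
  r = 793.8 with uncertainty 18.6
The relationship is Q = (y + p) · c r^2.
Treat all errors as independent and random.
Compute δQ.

4.52e+07

Let u = y + p = 11.01. δu = √(δy² + δp²) = √(0.387 + 0.0222) = 0.640, so δu/u = 0.0581.
Q is then a monomial in u, c, r:
δQ/Q = √((δu/u)² + (1·δc/c)² + (2·δr/r)²) = √(0.00338 + 0.00985 + 0.00220) = 0.124
Q = 3.641e+08, so δQ = 0.124 × 3.641e+08 = 4.52e+07.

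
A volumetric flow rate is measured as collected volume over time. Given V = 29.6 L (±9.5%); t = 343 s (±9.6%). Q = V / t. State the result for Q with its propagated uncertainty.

0.0863 ± 0.0117 L/s

Each factor contributes (exponent × relative error)² to (δQ/Q)²:
  (1·δV/V)² = (1×0.0950)² = 0.00903;  (-1·δt/t)² = (-1×0.0960)² = 0.00922
δQ/Q = √(0.0182) = 0.135
Q = 0.0863 L/s, so δQ = 0.135 × 0.0863 = 0.0117 L/s.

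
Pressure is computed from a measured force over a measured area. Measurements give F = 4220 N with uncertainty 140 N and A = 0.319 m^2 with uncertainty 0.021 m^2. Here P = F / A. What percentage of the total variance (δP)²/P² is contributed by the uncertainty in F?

20.3%

(δP/P)² = (1·δF/F)² + (-1·δA/A)²
  F term: (1×0.0332)² = 0.00110
  A term: (-1×0.0658)² = 0.00433
Total = 0.00543. Share from F = 0.00110/0.00543 = 0.203.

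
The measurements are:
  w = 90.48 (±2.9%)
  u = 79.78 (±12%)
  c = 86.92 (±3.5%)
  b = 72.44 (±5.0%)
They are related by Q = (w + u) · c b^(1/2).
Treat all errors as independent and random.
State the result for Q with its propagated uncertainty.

126000 ± 9130

Let h = w + u = 170.3. δh = √(δw² + δu²) = √(6.88 + 91.7) = 9.93, so δh/h = 0.0583.
Q is then a monomial in h, c, b:
δQ/Q = √((δh/h)² + (1·δc/c)² + (½·δb/b)²) = √(0.00340 + 0.00123 + 0.000625) = 0.0725
Q = 126000, so δQ = 0.0725 × 126000 = 9130.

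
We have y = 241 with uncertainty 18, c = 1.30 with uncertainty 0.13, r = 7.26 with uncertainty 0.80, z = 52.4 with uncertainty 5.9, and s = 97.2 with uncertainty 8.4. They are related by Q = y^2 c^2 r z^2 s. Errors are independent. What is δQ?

6.93e+10

Relative error in a monomial: (δQ/Q)² = Σ (nᵢ · δxᵢ/xᵢ)².
  (2·δy/y)² = (2×0.0747)² = 0.0223;  (2·δc/c)² = (2×0.100)² = 0.0400;  (1·δr/r)² = (1×0.110)² = 0.0121;  (2·δz/z)² = (2×0.113)² = 0.0507;  (1·δs/s)² = (1×0.0864)² = 0.00747
δQ/Q = √(0.133) = 0.364
Q = 1.9e+11, so δQ = 0.364 × 1.9e+11 = 6.93e+10.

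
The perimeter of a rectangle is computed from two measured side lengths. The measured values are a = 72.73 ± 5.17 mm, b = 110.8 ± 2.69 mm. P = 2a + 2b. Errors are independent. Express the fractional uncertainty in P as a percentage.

Sums and differences: (δP)² = Σ (cᵢ δxᵢ)².
  (2·δa)² = 107;  (2·δb)² = 28.9
δP = √(136) = 11.7 mm
P = 367.1 mm, so δP/P = 11.7/367.1 = 0.0318.

3.18%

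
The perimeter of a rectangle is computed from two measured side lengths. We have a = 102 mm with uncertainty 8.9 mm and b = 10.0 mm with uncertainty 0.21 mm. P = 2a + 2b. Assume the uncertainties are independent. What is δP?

17.8 mm

Absolute uncertainties add in quadrature for a linear combination:
  (2·δa)² = 317;  (2·δb)² = 0.176
δP = √(317) = 17.8 mm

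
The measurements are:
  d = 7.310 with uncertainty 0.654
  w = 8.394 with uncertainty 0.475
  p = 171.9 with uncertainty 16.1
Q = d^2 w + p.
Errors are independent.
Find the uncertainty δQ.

Let h = d^2·w = 448.5. δh/h = √((2·δd/d)² + (1·δw/w)²) = √(0.0320 + 0.00320) = 0.188, so δh = 84.2.
Q = h + p: δQ = √(δh² + δp²) = √(7090 + 259) = 85.7

85.7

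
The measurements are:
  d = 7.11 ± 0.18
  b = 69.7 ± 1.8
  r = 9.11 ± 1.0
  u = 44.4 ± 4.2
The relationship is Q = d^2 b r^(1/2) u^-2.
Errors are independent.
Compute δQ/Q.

Q is a product of powers, so relative uncertainties combine in quadrature:
  (2·δd/d)² = (2×0.0253)² = 0.00256;  (1·δb/b)² = (1×0.0258)² = 0.000667;  (½·δr/r)² = (0.5×0.110)² = 0.00301;  (-2·δu/u)² = (-2×0.0946)² = 0.0358
δQ/Q = √(0.0420) = 0.205

0.205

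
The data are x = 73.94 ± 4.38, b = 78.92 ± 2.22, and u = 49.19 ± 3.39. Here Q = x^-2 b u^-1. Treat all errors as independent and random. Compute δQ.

Relative error in a monomial: (δQ/Q)² = Σ (nᵢ · δxᵢ/xᵢ)².
  (-2·δx/x)² = (-2×0.0592)² = 0.0140;  (1·δb/b)² = (1×0.0281)² = 0.000791;  (-1·δu/u)² = (-1×0.0689)² = 0.00475
δQ/Q = √(0.0196) = 0.140
Q = 0.0002935, so δQ = 0.140 × 0.0002935 = 4.11e-05.

4.11e-05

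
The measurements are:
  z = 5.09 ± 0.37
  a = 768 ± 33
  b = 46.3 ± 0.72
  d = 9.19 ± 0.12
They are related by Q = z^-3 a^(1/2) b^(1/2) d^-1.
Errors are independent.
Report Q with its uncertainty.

0.156 ± 0.0342

For a monomial Q ∝ z^-3, a^(1/2), b^(1/2), d^-1, fractional errors add in quadrature:
  (-3·δz/z)² = (-3×0.0727)² = 0.0476;  (½·δa/a)² = (0.5×0.0430)² = 0.000462;  (½·δb/b)² = (0.5×0.0156)² = 6.05e-05;  (-1·δd/d)² = (-1×0.0131)² = 0.000171
δQ/Q = √(0.0482) = 0.220
Q = 0.156, so δQ = 0.220 × 0.156 = 0.0342.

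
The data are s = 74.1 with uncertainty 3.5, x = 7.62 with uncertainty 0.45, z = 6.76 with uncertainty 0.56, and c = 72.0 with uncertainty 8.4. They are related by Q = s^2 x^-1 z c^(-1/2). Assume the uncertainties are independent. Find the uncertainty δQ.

Since Q is a product/quotient, work with relative uncertainties:
  (2·δs/s)² = (2×0.0472)² = 0.00892;  (-1·δx/x)² = (-1×0.0591)² = 0.00349;  (1·δz/z)² = (1×0.0828)² = 0.00686;  (−½·δc/c)² = (-0.5×0.117)² = 0.00340
δQ/Q = √(0.0227) = 0.151
Q = 574, so δQ = 0.151 × 574 = 86.4.

86.4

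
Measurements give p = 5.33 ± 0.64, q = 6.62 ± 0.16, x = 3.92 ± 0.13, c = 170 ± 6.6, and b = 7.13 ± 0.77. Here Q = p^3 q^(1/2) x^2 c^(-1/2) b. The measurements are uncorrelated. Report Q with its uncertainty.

3270 ± 1250

Products/powers → add relative errors in quadrature, weighted by exponent:
  (3·δp/p)² = (3×0.120)² = 0.130;  (½·δq/q)² = (0.5×0.0242)² = 0.000146;  (2·δx/x)² = (2×0.0332)² = 0.00440;  (−½·δc/c)² = (-0.5×0.0388)² = 0.000377;  (1·δb/b)² = (1×0.108)² = 0.0117
δQ/Q = √(0.146) = 0.383
Q = 3270, so δQ = 0.383 × 3270 = 1250.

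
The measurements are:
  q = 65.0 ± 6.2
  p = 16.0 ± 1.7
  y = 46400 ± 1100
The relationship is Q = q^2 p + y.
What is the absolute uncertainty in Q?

14800

Let w = q^2·p = 67600. δw/w = √((2·δq/q)² + (1·δp/p)²) = √(0.0364 + 0.0113) = 0.218, so δw = 14800.
Q = w + y: δQ = √(δw² + δy²) = √(2.18e+08 + 1.21e+06) = 14800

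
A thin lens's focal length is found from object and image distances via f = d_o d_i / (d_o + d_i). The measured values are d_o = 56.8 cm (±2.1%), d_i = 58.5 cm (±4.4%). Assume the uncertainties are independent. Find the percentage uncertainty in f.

∂f/∂d_o = (d_i/(d_o+d_i))² = 0.257;  ∂f/∂d_i = (d_o/(d_o+d_i))² = 0.243
δf = √((∂f/∂d_o · δd_o)² + (∂f/∂d_i · δd_i)²) = √(0.0943 + 0.390) = 0.696 cm
f = 28.8 cm, so δf/f = 0.696/28.8 = 0.0242.

2.42%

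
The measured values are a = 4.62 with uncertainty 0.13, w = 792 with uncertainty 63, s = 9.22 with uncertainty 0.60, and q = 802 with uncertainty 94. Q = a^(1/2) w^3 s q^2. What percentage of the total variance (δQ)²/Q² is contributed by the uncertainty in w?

49.0%

(δQ/Q)² = (½·δa/a)² + (3·δw/w)² + (1·δs/s)² + (2·δq/q)²
  a term: (0.5×0.0281)² = 0.000198
  w term: (3×0.0795)² = 0.0569
  s term: (1×0.0651)² = 0.00423
  q term: (2×0.117)² = 0.0549
Total = 0.116. Share from w = 0.0569/0.116 = 0.490.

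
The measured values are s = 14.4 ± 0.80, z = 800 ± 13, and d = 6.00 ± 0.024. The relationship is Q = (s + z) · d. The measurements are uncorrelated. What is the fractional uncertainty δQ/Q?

0.0165

Let u = s + z = 814. δu = √(δs² + δz²) = √(0.640 + 169) = 13.0, so δu/u = 0.0160.
Q is then a monomial in u, d:
δQ/Q = √((δu/u)² + (1·δd/d)²) = √(0.000256 + 1.6e-05) = 0.0165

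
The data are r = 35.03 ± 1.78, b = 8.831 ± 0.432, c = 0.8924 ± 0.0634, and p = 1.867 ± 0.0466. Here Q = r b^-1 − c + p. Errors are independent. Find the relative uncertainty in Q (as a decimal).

Let w = r·b^-1 = 3.967. δw/w = √((1·δr/r)² + (-1·δb/b)²) = √(0.00258 + 0.00239) = 0.0705, so δw = 0.280.
Q = w − c + p: δQ = √(δw² + δc² + δp²) = √(0.0783 + 0.00402 + 0.00217) = 0.291
Q = 4.941, so δQ/Q = 0.291/4.941 = 0.0588.

0.0588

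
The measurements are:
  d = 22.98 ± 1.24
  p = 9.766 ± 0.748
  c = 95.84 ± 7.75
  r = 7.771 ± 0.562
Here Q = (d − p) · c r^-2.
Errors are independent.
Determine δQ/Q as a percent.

Let u = d − p = 13.21. δu = √(δd² + δp²) = √(1.54 + 0.560) = 1.45, so δu/u = 0.110.
Q is then a monomial in u, c, r:
δQ/Q = √((δu/u)² + (1·δc/c)² + (-2·δr/r)²) = √(0.0120 + 0.00654 + 0.0209) = 0.199

19.9%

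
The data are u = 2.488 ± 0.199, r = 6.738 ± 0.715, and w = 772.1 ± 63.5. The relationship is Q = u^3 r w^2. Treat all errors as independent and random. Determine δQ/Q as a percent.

Relative error in a monomial: (δQ/Q)² = Σ (nᵢ · δxᵢ/xᵢ)².
  (3·δu/u)² = (3×0.0800)² = 0.0576;  (1·δr/r)² = (1×0.106)² = 0.0113;  (2·δw/w)² = (2×0.0822)² = 0.0271
δQ/Q = √(0.0959) = 0.310

31.0%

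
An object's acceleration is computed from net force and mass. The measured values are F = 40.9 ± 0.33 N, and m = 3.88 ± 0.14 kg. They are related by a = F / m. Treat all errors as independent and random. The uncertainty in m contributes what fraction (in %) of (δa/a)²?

(δa/a)² = (1·δF/F)² + (-1·δm/m)²
  F term: (1×0.00807)² = 6.51e-05
  m term: (-1×0.0361)² = 0.00130
Total = 0.00137. Share from m = 0.00130/0.00137 = 0.952.

95.2%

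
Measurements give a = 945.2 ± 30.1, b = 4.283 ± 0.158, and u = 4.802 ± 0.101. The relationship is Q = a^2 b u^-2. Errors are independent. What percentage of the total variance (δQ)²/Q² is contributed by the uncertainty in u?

(δQ/Q)² = (2·δa/a)² + (1·δb/b)² + (-2·δu/u)²
  a term: (2×0.0318)² = 0.00406
  b term: (1×0.0369)² = 0.00136
  u term: (-2×0.0210)² = 0.00177
Total = 0.00719. Share from u = 0.00177/0.00719 = 0.246.

24.6%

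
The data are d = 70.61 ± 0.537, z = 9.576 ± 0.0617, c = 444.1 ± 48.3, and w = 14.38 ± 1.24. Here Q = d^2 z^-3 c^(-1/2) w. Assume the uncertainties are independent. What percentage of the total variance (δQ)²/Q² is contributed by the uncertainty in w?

67.6%

(δQ/Q)² = (2·δd/d)² + (-3·δz/z)² + (−½·δc/c)² + (1·δw/w)²
  d term: (2×0.00761)² = 0.000231
  z term: (-3×0.00644)² = 0.000374
  c term: (-0.5×0.109)² = 0.00296
  w term: (1×0.0862)² = 0.00744
Total = 0.0110. Share from w = 0.00744/0.0110 = 0.676.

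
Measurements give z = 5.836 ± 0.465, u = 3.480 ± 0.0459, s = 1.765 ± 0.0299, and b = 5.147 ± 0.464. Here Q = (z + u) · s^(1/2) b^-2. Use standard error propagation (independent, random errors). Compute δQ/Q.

Let w = z + u = 9.316. δw = √(δz² + δu²) = √(0.216 + 0.00211) = 0.467, so δw/w = 0.0502.
Q is then a monomial in w, s, b:
δQ/Q = √((δw/w)² + (½·δs/s)² + (-2·δb/b)²) = √(0.00252 + 7.17e-05 + 0.0325) = 0.187

0.187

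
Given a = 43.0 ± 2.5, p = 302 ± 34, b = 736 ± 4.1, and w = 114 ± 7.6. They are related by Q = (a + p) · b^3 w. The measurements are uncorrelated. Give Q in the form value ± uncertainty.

(1.57 ± 0.189) × 10^13

Let u = a + p = 345. δu = √(δa² + δp²) = √(6.25 + 1160) = 34.1, so δu/u = 0.0988.
Q is then a monomial in u, b, w:
δQ/Q = √((δu/u)² + (3·δb/b)² + (1·δw/w)²) = √(0.00976 + 0.000279 + 0.00444) = 0.120
Q = 1.57e+13, so δQ = 0.120 × 1.57e+13 = 1.89e+12.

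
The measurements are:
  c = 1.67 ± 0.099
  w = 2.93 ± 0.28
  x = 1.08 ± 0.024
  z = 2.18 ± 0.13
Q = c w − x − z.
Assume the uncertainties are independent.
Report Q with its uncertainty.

1.63 ± 0.566

Let p = c·w = 4.89. δp/p = √((1·δc/c)² + (1·δw/w)²) = √(0.00351 + 0.00913) = 0.112, so δp = 0.550.
Q = p − x − z: δQ = √(δp² + δx² + δz²) = √(0.303 + 0.000576 + 0.0169) = 0.566
Q = 1.63.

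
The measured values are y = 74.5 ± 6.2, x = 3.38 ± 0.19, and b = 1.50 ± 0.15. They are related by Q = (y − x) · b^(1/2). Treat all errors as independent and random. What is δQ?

8.76

Let u = y − x = 71.1. δu = √(δy² + δx²) = √(38.4 + 0.0361) = 6.20, so δu/u = 0.0872.
Q is then a monomial in u, b:
δQ/Q = √((δu/u)² + (½·δb/b)²) = √(0.00761 + 0.00250) = 0.101
Q = 87.1, so δQ = 0.101 × 87.1 = 8.76.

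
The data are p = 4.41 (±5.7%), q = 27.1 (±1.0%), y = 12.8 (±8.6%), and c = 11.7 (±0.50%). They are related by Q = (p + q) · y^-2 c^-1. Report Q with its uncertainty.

0.0164 ± 0.00284

Let u = p + q = 31.5. δu = √(δp² + δq²) = √(0.0632 + 0.0734) = 0.370, so δu/u = 0.0117.
Q is then a monomial in u, y, c:
δQ/Q = √((δu/u)² + (-2·δy/y)² + (-1·δc/c)²) = √(0.000138 + 0.0296 + 2.5e-05) = 0.172
Q = 0.0164, so δQ = 0.172 × 0.0164 = 0.00284.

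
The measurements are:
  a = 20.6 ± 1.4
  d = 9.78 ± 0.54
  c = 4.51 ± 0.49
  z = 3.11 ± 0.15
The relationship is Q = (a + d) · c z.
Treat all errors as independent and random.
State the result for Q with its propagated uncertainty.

426 ± 54.9

Let u = a + d = 30.4. δu = √(δa² + δd²) = √(1.96 + 0.292) = 1.50, so δu/u = 0.0494.
Q is then a monomial in u, c, z:
δQ/Q = √((δu/u)² + (1·δc/c)² + (1·δz/z)²) = √(0.00244 + 0.0118 + 0.00233) = 0.129
Q = 426, so δQ = 0.129 × 426 = 54.9.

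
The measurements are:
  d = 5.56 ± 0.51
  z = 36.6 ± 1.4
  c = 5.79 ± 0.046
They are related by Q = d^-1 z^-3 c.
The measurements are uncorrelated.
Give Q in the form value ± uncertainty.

Products/powers → add relative errors in quadrature, weighted by exponent:
  (-1·δd/d)² = (-1×0.0917)² = 0.00841;  (-3·δz/z)² = (-3×0.0383)² = 0.0132;  (1·δc/c)² = (1×0.00794)² = 6.31e-05
δQ/Q = √(0.0216) = 0.147
Q = 2.12e-05, so δQ = 0.147 × 2.12e-05 = 3.12e-06.

(2.12 ± 0.312) × 10^-5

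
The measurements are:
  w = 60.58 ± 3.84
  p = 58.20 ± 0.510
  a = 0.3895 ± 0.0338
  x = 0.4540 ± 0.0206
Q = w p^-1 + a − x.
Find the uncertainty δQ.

0.0775

Let h = w·p^-1 = 1.041. δh/h = √((1·δw/w)² + (-1·δp/p)²) = √(0.00402 + 7.68e-05) = 0.0640, so δh = 0.0666.
Q = h + a − x: δQ = √(δh² + δa² + δx²) = √(0.00444 + 0.00114 + 0.000424) = 0.0775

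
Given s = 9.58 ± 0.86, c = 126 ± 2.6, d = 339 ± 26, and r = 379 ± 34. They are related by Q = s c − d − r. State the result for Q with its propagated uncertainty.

Let p = s·c = 1210. δp/p = √((1·δs/s)² + (1·δc/c)²) = √(0.00806 + 0.000426) = 0.0921, so δp = 111.
Q = p − d − r: δQ = √(δp² + δd² + δr²) = √(12400 + 676 + 1160) = 119
Q = 489.

489 ± 119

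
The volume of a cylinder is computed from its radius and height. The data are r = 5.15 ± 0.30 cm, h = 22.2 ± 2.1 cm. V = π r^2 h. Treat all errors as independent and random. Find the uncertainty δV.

278 cm^3

V is a product of powers, so relative uncertainties combine in quadrature:
  (2·δr/r)² = (2×0.0583)² = 0.0136;  (1·δh/h)² = (1×0.0946)² = 0.00895
δV/V = √(0.0225) = 0.150
V = 1850 cm^3, so δV = 0.150 × 1850 = 278 cm^3.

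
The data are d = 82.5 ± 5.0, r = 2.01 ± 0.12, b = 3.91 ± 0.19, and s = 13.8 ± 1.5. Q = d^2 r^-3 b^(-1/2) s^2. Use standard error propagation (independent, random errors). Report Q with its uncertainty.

Products/powers → add relative errors in quadrature, weighted by exponent:
  (2·δd/d)² = (2×0.0606)² = 0.0147;  (-3·δr/r)² = (-3×0.0597)² = 0.0321;  (−½·δb/b)² = (-0.5×0.0486)² = 0.000590;  (2·δs/s)² = (2×0.109)² = 0.0473
δQ/Q = √(0.0946) = 0.308
Q = 80700, so δQ = 0.308 × 80700 = 24800.

80700 ± 24800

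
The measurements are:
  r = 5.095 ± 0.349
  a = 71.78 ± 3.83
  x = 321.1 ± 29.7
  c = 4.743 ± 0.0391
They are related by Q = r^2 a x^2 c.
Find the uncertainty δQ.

Since Q is a product/quotient, work with relative uncertainties:
  (2·δr/r)² = (2×0.0685)² = 0.0188;  (1·δa/a)² = (1×0.0534)² = 0.00285;  (2·δx/x)² = (2×0.0925)² = 0.0342;  (1·δc/c)² = (1×0.00824)² = 6.8e-05
δQ/Q = √(0.0559) = 0.236
Q = 9.112e+08, so δQ = 0.236 × 9.112e+08 = 2.15e+08.

2.15e+08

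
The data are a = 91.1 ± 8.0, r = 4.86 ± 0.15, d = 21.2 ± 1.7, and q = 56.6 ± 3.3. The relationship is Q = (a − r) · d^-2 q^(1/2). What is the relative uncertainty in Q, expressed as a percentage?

Let u = a − r = 86.2. δu = √(δa² + δr²) = √(64.0 + 0.0225) = 8.00, so δu/u = 0.0928.
Q is then a monomial in u, d, q:
δQ/Q = √((δu/u)² + (-2·δd/d)² + (½·δq/q)²) = √(0.00861 + 0.0257 + 0.000850) = 0.188

18.8%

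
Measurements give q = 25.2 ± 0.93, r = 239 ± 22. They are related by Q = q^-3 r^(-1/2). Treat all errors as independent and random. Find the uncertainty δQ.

Products/powers → add relative errors in quadrature, weighted by exponent:
  (-3·δq/q)² = (-3×0.0369)² = 0.0123;  (−½·δr/r)² = (-0.5×0.0921)² = 0.00212
δQ/Q = √(0.0144) = 0.120
Q = 4.04e-06, so δQ = 0.120 × 4.04e-06 = 4.85e-07.

4.85e-07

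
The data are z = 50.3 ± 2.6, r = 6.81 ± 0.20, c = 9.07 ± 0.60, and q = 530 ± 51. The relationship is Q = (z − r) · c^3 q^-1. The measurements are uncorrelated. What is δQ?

Let u = z − r = 43.5. δu = √(δz² + δr²) = √(6.76 + 0.0400) = 2.61, so δu/u = 0.0600.
Q is then a monomial in u, c, q:
δQ/Q = √((δu/u)² + (3·δc/c)² + (-1·δq/q)²) = √(0.00360 + 0.0394 + 0.00926) = 0.229
Q = 61.2, so δQ = 0.229 × 61.2 = 14.0.

14.0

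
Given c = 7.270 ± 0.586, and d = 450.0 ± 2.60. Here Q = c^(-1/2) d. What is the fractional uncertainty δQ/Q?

0.0407

For a monomial Q ∝ c^(-1/2), d, fractional errors add in quadrature:
  (−½·δc/c)² = (-0.5×0.0806)² = 0.00162;  (1·δd/d)² = (1×0.00578)² = 3.34e-05
δQ/Q = √(0.00166) = 0.0407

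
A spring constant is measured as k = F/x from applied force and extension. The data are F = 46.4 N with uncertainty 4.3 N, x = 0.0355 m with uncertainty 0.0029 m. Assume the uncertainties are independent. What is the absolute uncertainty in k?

161 N/m

Since k is a product/quotient, work with relative uncertainties:
  (1·δF/F)² = (1×0.0927)² = 0.00859;  (-1·δx/x)² = (-1×0.0817)² = 0.00667
δk/k = √(0.0153) = 0.124
k = 1310 N/m, so δk = 0.124 × 1310 = 161 N/m.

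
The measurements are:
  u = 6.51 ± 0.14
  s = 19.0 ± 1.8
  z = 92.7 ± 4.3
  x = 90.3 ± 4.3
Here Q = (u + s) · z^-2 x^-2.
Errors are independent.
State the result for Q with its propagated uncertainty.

(3.64 ± 0.548) × 10^-7

Let w = u + s = 25.5. δw = √(δu² + δs²) = √(0.0196 + 3.24) = 1.81, so δw/w = 0.0708.
Q is then a monomial in w, z, x:
δQ/Q = √((δw/w)² + (-2·δz/z)² + (-2·δx/x)²) = √(0.00501 + 0.00861 + 0.00907) = 0.151
Q = 3.64e-07, so δQ = 0.151 × 3.64e-07 = 5.48e-08.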